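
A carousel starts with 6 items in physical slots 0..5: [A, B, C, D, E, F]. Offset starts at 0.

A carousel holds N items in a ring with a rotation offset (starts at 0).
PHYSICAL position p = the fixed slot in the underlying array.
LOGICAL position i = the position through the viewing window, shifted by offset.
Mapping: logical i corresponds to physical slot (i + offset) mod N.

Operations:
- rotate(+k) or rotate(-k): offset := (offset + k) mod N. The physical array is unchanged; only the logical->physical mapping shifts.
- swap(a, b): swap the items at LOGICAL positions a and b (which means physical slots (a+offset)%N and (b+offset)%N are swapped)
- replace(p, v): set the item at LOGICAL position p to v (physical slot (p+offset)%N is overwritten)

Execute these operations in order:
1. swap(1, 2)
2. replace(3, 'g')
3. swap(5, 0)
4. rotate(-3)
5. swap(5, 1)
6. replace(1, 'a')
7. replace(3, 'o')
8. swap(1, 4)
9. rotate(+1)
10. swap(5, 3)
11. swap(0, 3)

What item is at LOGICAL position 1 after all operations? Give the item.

After op 1 (swap(1, 2)): offset=0, physical=[A,C,B,D,E,F], logical=[A,C,B,D,E,F]
After op 2 (replace(3, 'g')): offset=0, physical=[A,C,B,g,E,F], logical=[A,C,B,g,E,F]
After op 3 (swap(5, 0)): offset=0, physical=[F,C,B,g,E,A], logical=[F,C,B,g,E,A]
After op 4 (rotate(-3)): offset=3, physical=[F,C,B,g,E,A], logical=[g,E,A,F,C,B]
After op 5 (swap(5, 1)): offset=3, physical=[F,C,E,g,B,A], logical=[g,B,A,F,C,E]
After op 6 (replace(1, 'a')): offset=3, physical=[F,C,E,g,a,A], logical=[g,a,A,F,C,E]
After op 7 (replace(3, 'o')): offset=3, physical=[o,C,E,g,a,A], logical=[g,a,A,o,C,E]
After op 8 (swap(1, 4)): offset=3, physical=[o,a,E,g,C,A], logical=[g,C,A,o,a,E]
After op 9 (rotate(+1)): offset=4, physical=[o,a,E,g,C,A], logical=[C,A,o,a,E,g]
After op 10 (swap(5, 3)): offset=4, physical=[o,g,E,a,C,A], logical=[C,A,o,g,E,a]
After op 11 (swap(0, 3)): offset=4, physical=[o,C,E,a,g,A], logical=[g,A,o,C,E,a]

Answer: A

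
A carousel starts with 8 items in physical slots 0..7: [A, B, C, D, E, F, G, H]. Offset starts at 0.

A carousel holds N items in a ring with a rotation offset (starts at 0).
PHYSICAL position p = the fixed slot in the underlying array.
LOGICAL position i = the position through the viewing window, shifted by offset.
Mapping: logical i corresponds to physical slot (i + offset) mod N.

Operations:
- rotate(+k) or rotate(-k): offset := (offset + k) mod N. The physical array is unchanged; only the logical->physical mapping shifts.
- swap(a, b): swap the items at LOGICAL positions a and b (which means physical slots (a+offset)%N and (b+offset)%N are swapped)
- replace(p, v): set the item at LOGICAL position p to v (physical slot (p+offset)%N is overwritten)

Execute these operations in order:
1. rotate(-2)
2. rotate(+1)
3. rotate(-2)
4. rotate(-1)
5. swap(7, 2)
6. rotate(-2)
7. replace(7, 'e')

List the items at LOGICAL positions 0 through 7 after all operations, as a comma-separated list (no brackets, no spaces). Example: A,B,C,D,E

After op 1 (rotate(-2)): offset=6, physical=[A,B,C,D,E,F,G,H], logical=[G,H,A,B,C,D,E,F]
After op 2 (rotate(+1)): offset=7, physical=[A,B,C,D,E,F,G,H], logical=[H,A,B,C,D,E,F,G]
After op 3 (rotate(-2)): offset=5, physical=[A,B,C,D,E,F,G,H], logical=[F,G,H,A,B,C,D,E]
After op 4 (rotate(-1)): offset=4, physical=[A,B,C,D,E,F,G,H], logical=[E,F,G,H,A,B,C,D]
After op 5 (swap(7, 2)): offset=4, physical=[A,B,C,G,E,F,D,H], logical=[E,F,D,H,A,B,C,G]
After op 6 (rotate(-2)): offset=2, physical=[A,B,C,G,E,F,D,H], logical=[C,G,E,F,D,H,A,B]
After op 7 (replace(7, 'e')): offset=2, physical=[A,e,C,G,E,F,D,H], logical=[C,G,E,F,D,H,A,e]

Answer: C,G,E,F,D,H,A,e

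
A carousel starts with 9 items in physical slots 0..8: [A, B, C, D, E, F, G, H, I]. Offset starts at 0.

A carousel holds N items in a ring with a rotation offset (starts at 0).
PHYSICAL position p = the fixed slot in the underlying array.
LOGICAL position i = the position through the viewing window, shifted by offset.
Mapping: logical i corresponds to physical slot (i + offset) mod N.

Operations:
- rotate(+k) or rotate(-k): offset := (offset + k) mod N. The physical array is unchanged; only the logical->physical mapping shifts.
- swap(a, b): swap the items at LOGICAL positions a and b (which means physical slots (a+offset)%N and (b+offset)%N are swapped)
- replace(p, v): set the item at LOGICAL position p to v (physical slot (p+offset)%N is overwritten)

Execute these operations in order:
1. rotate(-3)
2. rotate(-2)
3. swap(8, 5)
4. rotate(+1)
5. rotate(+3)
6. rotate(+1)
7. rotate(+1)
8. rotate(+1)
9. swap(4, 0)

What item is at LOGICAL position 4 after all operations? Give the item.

After op 1 (rotate(-3)): offset=6, physical=[A,B,C,D,E,F,G,H,I], logical=[G,H,I,A,B,C,D,E,F]
After op 2 (rotate(-2)): offset=4, physical=[A,B,C,D,E,F,G,H,I], logical=[E,F,G,H,I,A,B,C,D]
After op 3 (swap(8, 5)): offset=4, physical=[D,B,C,A,E,F,G,H,I], logical=[E,F,G,H,I,D,B,C,A]
After op 4 (rotate(+1)): offset=5, physical=[D,B,C,A,E,F,G,H,I], logical=[F,G,H,I,D,B,C,A,E]
After op 5 (rotate(+3)): offset=8, physical=[D,B,C,A,E,F,G,H,I], logical=[I,D,B,C,A,E,F,G,H]
After op 6 (rotate(+1)): offset=0, physical=[D,B,C,A,E,F,G,H,I], logical=[D,B,C,A,E,F,G,H,I]
After op 7 (rotate(+1)): offset=1, physical=[D,B,C,A,E,F,G,H,I], logical=[B,C,A,E,F,G,H,I,D]
After op 8 (rotate(+1)): offset=2, physical=[D,B,C,A,E,F,G,H,I], logical=[C,A,E,F,G,H,I,D,B]
After op 9 (swap(4, 0)): offset=2, physical=[D,B,G,A,E,F,C,H,I], logical=[G,A,E,F,C,H,I,D,B]

Answer: C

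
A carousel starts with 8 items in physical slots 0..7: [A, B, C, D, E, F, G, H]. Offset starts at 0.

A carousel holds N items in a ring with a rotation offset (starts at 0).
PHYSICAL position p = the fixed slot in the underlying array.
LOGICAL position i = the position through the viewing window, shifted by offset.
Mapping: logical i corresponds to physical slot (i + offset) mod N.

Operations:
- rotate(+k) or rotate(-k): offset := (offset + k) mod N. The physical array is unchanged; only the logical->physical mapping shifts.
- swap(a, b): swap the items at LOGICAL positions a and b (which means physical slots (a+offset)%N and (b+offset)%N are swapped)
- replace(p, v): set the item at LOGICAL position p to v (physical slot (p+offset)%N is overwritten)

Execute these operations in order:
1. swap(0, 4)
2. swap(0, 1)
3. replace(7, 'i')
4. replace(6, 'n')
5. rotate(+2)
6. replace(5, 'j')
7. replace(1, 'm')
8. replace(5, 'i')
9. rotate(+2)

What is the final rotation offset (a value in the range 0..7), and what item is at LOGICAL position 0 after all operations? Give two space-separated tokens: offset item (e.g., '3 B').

Answer: 4 A

Derivation:
After op 1 (swap(0, 4)): offset=0, physical=[E,B,C,D,A,F,G,H], logical=[E,B,C,D,A,F,G,H]
After op 2 (swap(0, 1)): offset=0, physical=[B,E,C,D,A,F,G,H], logical=[B,E,C,D,A,F,G,H]
After op 3 (replace(7, 'i')): offset=0, physical=[B,E,C,D,A,F,G,i], logical=[B,E,C,D,A,F,G,i]
After op 4 (replace(6, 'n')): offset=0, physical=[B,E,C,D,A,F,n,i], logical=[B,E,C,D,A,F,n,i]
After op 5 (rotate(+2)): offset=2, physical=[B,E,C,D,A,F,n,i], logical=[C,D,A,F,n,i,B,E]
After op 6 (replace(5, 'j')): offset=2, physical=[B,E,C,D,A,F,n,j], logical=[C,D,A,F,n,j,B,E]
After op 7 (replace(1, 'm')): offset=2, physical=[B,E,C,m,A,F,n,j], logical=[C,m,A,F,n,j,B,E]
After op 8 (replace(5, 'i')): offset=2, physical=[B,E,C,m,A,F,n,i], logical=[C,m,A,F,n,i,B,E]
After op 9 (rotate(+2)): offset=4, physical=[B,E,C,m,A,F,n,i], logical=[A,F,n,i,B,E,C,m]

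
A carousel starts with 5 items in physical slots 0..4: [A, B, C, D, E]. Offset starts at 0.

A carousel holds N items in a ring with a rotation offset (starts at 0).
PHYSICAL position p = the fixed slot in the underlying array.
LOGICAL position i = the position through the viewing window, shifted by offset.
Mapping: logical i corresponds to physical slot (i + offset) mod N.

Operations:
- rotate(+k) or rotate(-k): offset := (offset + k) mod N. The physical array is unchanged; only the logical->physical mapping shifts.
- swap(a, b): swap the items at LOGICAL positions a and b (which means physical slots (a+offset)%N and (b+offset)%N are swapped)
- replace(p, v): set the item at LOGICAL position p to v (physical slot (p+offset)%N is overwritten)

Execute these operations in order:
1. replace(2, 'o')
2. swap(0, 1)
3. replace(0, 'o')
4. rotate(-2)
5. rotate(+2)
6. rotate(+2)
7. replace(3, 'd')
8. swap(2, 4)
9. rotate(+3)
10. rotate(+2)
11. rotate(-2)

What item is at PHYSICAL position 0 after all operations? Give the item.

After op 1 (replace(2, 'o')): offset=0, physical=[A,B,o,D,E], logical=[A,B,o,D,E]
After op 2 (swap(0, 1)): offset=0, physical=[B,A,o,D,E], logical=[B,A,o,D,E]
After op 3 (replace(0, 'o')): offset=0, physical=[o,A,o,D,E], logical=[o,A,o,D,E]
After op 4 (rotate(-2)): offset=3, physical=[o,A,o,D,E], logical=[D,E,o,A,o]
After op 5 (rotate(+2)): offset=0, physical=[o,A,o,D,E], logical=[o,A,o,D,E]
After op 6 (rotate(+2)): offset=2, physical=[o,A,o,D,E], logical=[o,D,E,o,A]
After op 7 (replace(3, 'd')): offset=2, physical=[d,A,o,D,E], logical=[o,D,E,d,A]
After op 8 (swap(2, 4)): offset=2, physical=[d,E,o,D,A], logical=[o,D,A,d,E]
After op 9 (rotate(+3)): offset=0, physical=[d,E,o,D,A], logical=[d,E,o,D,A]
After op 10 (rotate(+2)): offset=2, physical=[d,E,o,D,A], logical=[o,D,A,d,E]
After op 11 (rotate(-2)): offset=0, physical=[d,E,o,D,A], logical=[d,E,o,D,A]

Answer: d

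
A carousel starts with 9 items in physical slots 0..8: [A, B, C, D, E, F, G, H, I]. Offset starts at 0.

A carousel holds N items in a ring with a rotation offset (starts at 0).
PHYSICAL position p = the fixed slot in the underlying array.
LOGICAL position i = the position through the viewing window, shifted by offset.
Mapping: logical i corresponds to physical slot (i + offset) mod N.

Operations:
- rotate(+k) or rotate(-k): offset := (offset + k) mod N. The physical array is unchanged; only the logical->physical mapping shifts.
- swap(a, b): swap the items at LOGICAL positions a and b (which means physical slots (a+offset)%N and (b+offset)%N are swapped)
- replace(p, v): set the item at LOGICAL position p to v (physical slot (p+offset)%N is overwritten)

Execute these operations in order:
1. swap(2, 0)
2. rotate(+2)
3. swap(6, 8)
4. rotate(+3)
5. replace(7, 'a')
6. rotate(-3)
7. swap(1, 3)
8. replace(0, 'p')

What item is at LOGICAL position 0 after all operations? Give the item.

Answer: p

Derivation:
After op 1 (swap(2, 0)): offset=0, physical=[C,B,A,D,E,F,G,H,I], logical=[C,B,A,D,E,F,G,H,I]
After op 2 (rotate(+2)): offset=2, physical=[C,B,A,D,E,F,G,H,I], logical=[A,D,E,F,G,H,I,C,B]
After op 3 (swap(6, 8)): offset=2, physical=[C,I,A,D,E,F,G,H,B], logical=[A,D,E,F,G,H,B,C,I]
After op 4 (rotate(+3)): offset=5, physical=[C,I,A,D,E,F,G,H,B], logical=[F,G,H,B,C,I,A,D,E]
After op 5 (replace(7, 'a')): offset=5, physical=[C,I,A,a,E,F,G,H,B], logical=[F,G,H,B,C,I,A,a,E]
After op 6 (rotate(-3)): offset=2, physical=[C,I,A,a,E,F,G,H,B], logical=[A,a,E,F,G,H,B,C,I]
After op 7 (swap(1, 3)): offset=2, physical=[C,I,A,F,E,a,G,H,B], logical=[A,F,E,a,G,H,B,C,I]
After op 8 (replace(0, 'p')): offset=2, physical=[C,I,p,F,E,a,G,H,B], logical=[p,F,E,a,G,H,B,C,I]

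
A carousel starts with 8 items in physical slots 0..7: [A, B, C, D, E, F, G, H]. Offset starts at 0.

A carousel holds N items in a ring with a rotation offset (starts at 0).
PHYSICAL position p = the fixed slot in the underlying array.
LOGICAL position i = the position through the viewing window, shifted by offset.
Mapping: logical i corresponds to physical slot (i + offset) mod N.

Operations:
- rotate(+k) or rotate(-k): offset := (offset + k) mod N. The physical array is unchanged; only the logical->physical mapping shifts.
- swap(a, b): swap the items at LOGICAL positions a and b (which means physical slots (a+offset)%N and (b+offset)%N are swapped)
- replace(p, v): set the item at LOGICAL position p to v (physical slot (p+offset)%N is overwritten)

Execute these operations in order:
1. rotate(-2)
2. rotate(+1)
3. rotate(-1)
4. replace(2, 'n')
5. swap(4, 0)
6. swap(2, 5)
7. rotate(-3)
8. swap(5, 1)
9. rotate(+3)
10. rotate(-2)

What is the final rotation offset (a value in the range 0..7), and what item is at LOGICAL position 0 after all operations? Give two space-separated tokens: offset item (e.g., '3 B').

Answer: 4 D

Derivation:
After op 1 (rotate(-2)): offset=6, physical=[A,B,C,D,E,F,G,H], logical=[G,H,A,B,C,D,E,F]
After op 2 (rotate(+1)): offset=7, physical=[A,B,C,D,E,F,G,H], logical=[H,A,B,C,D,E,F,G]
After op 3 (rotate(-1)): offset=6, physical=[A,B,C,D,E,F,G,H], logical=[G,H,A,B,C,D,E,F]
After op 4 (replace(2, 'n')): offset=6, physical=[n,B,C,D,E,F,G,H], logical=[G,H,n,B,C,D,E,F]
After op 5 (swap(4, 0)): offset=6, physical=[n,B,G,D,E,F,C,H], logical=[C,H,n,B,G,D,E,F]
After op 6 (swap(2, 5)): offset=6, physical=[D,B,G,n,E,F,C,H], logical=[C,H,D,B,G,n,E,F]
After op 7 (rotate(-3)): offset=3, physical=[D,B,G,n,E,F,C,H], logical=[n,E,F,C,H,D,B,G]
After op 8 (swap(5, 1)): offset=3, physical=[E,B,G,n,D,F,C,H], logical=[n,D,F,C,H,E,B,G]
After op 9 (rotate(+3)): offset=6, physical=[E,B,G,n,D,F,C,H], logical=[C,H,E,B,G,n,D,F]
After op 10 (rotate(-2)): offset=4, physical=[E,B,G,n,D,F,C,H], logical=[D,F,C,H,E,B,G,n]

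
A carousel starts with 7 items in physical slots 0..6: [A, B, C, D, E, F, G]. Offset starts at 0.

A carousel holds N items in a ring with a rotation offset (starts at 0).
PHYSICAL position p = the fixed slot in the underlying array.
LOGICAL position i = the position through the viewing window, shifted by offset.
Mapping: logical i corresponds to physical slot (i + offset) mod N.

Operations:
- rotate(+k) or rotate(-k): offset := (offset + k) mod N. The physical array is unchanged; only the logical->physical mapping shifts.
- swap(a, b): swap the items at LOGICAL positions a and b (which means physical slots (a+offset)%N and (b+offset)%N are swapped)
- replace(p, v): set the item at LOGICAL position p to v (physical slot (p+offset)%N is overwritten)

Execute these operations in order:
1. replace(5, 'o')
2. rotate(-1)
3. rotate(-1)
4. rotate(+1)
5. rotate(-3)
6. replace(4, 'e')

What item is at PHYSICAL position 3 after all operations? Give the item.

After op 1 (replace(5, 'o')): offset=0, physical=[A,B,C,D,E,o,G], logical=[A,B,C,D,E,o,G]
After op 2 (rotate(-1)): offset=6, physical=[A,B,C,D,E,o,G], logical=[G,A,B,C,D,E,o]
After op 3 (rotate(-1)): offset=5, physical=[A,B,C,D,E,o,G], logical=[o,G,A,B,C,D,E]
After op 4 (rotate(+1)): offset=6, physical=[A,B,C,D,E,o,G], logical=[G,A,B,C,D,E,o]
After op 5 (rotate(-3)): offset=3, physical=[A,B,C,D,E,o,G], logical=[D,E,o,G,A,B,C]
After op 6 (replace(4, 'e')): offset=3, physical=[e,B,C,D,E,o,G], logical=[D,E,o,G,e,B,C]

Answer: D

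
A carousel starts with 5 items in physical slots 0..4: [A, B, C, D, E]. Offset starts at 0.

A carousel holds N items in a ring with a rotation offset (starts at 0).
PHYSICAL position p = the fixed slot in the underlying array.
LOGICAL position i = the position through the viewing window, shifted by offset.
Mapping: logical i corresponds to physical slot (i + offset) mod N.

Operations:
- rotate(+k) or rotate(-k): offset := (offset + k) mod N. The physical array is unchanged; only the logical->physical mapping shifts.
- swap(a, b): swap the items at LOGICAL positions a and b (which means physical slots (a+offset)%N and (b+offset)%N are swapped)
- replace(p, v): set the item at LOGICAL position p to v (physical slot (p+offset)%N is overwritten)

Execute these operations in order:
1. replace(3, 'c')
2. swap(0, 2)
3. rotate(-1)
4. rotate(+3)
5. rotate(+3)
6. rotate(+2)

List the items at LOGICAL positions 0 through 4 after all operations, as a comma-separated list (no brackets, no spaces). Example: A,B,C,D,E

Answer: A,c,E,C,B

Derivation:
After op 1 (replace(3, 'c')): offset=0, physical=[A,B,C,c,E], logical=[A,B,C,c,E]
After op 2 (swap(0, 2)): offset=0, physical=[C,B,A,c,E], logical=[C,B,A,c,E]
After op 3 (rotate(-1)): offset=4, physical=[C,B,A,c,E], logical=[E,C,B,A,c]
After op 4 (rotate(+3)): offset=2, physical=[C,B,A,c,E], logical=[A,c,E,C,B]
After op 5 (rotate(+3)): offset=0, physical=[C,B,A,c,E], logical=[C,B,A,c,E]
After op 6 (rotate(+2)): offset=2, physical=[C,B,A,c,E], logical=[A,c,E,C,B]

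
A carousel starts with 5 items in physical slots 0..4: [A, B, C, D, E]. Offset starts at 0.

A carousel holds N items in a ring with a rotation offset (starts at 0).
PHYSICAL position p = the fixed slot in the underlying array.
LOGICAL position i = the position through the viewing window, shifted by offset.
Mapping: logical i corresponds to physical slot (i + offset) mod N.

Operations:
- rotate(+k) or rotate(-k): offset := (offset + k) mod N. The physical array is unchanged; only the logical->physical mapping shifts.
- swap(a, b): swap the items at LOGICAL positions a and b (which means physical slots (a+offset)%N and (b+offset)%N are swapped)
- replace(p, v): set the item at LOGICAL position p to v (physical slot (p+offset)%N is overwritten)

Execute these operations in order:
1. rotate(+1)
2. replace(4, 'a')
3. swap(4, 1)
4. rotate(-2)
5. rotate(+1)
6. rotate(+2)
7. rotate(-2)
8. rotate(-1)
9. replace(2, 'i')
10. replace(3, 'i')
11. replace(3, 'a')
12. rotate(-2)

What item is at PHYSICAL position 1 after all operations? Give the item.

After op 1 (rotate(+1)): offset=1, physical=[A,B,C,D,E], logical=[B,C,D,E,A]
After op 2 (replace(4, 'a')): offset=1, physical=[a,B,C,D,E], logical=[B,C,D,E,a]
After op 3 (swap(4, 1)): offset=1, physical=[C,B,a,D,E], logical=[B,a,D,E,C]
After op 4 (rotate(-2)): offset=4, physical=[C,B,a,D,E], logical=[E,C,B,a,D]
After op 5 (rotate(+1)): offset=0, physical=[C,B,a,D,E], logical=[C,B,a,D,E]
After op 6 (rotate(+2)): offset=2, physical=[C,B,a,D,E], logical=[a,D,E,C,B]
After op 7 (rotate(-2)): offset=0, physical=[C,B,a,D,E], logical=[C,B,a,D,E]
After op 8 (rotate(-1)): offset=4, physical=[C,B,a,D,E], logical=[E,C,B,a,D]
After op 9 (replace(2, 'i')): offset=4, physical=[C,i,a,D,E], logical=[E,C,i,a,D]
After op 10 (replace(3, 'i')): offset=4, physical=[C,i,i,D,E], logical=[E,C,i,i,D]
After op 11 (replace(3, 'a')): offset=4, physical=[C,i,a,D,E], logical=[E,C,i,a,D]
After op 12 (rotate(-2)): offset=2, physical=[C,i,a,D,E], logical=[a,D,E,C,i]

Answer: i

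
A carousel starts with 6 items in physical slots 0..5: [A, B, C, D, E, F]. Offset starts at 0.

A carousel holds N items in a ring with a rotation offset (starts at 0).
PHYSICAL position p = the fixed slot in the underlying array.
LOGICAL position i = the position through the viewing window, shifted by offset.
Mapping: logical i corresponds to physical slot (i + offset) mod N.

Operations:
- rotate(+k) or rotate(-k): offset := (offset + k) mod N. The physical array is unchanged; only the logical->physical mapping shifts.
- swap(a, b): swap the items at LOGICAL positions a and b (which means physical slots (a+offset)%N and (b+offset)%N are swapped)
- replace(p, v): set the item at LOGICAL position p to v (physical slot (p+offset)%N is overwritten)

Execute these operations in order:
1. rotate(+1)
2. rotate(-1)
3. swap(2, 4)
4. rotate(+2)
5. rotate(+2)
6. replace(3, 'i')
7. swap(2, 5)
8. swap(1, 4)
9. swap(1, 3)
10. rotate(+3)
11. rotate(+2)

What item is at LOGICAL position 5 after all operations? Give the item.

Answer: F

Derivation:
After op 1 (rotate(+1)): offset=1, physical=[A,B,C,D,E,F], logical=[B,C,D,E,F,A]
After op 2 (rotate(-1)): offset=0, physical=[A,B,C,D,E,F], logical=[A,B,C,D,E,F]
After op 3 (swap(2, 4)): offset=0, physical=[A,B,E,D,C,F], logical=[A,B,E,D,C,F]
After op 4 (rotate(+2)): offset=2, physical=[A,B,E,D,C,F], logical=[E,D,C,F,A,B]
After op 5 (rotate(+2)): offset=4, physical=[A,B,E,D,C,F], logical=[C,F,A,B,E,D]
After op 6 (replace(3, 'i')): offset=4, physical=[A,i,E,D,C,F], logical=[C,F,A,i,E,D]
After op 7 (swap(2, 5)): offset=4, physical=[D,i,E,A,C,F], logical=[C,F,D,i,E,A]
After op 8 (swap(1, 4)): offset=4, physical=[D,i,F,A,C,E], logical=[C,E,D,i,F,A]
After op 9 (swap(1, 3)): offset=4, physical=[D,E,F,A,C,i], logical=[C,i,D,E,F,A]
After op 10 (rotate(+3)): offset=1, physical=[D,E,F,A,C,i], logical=[E,F,A,C,i,D]
After op 11 (rotate(+2)): offset=3, physical=[D,E,F,A,C,i], logical=[A,C,i,D,E,F]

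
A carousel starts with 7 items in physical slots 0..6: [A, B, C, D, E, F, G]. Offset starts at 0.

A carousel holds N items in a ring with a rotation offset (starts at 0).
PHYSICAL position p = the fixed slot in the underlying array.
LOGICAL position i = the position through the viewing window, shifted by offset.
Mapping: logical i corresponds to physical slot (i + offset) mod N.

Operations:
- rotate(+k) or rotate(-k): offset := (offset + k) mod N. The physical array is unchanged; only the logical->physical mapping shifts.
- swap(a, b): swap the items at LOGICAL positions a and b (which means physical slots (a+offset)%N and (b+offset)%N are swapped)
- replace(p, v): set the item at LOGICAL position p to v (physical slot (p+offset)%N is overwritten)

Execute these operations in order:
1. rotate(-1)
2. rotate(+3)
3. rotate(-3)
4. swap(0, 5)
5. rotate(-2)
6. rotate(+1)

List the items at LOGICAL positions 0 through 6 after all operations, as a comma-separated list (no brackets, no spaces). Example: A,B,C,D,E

After op 1 (rotate(-1)): offset=6, physical=[A,B,C,D,E,F,G], logical=[G,A,B,C,D,E,F]
After op 2 (rotate(+3)): offset=2, physical=[A,B,C,D,E,F,G], logical=[C,D,E,F,G,A,B]
After op 3 (rotate(-3)): offset=6, physical=[A,B,C,D,E,F,G], logical=[G,A,B,C,D,E,F]
After op 4 (swap(0, 5)): offset=6, physical=[A,B,C,D,G,F,E], logical=[E,A,B,C,D,G,F]
After op 5 (rotate(-2)): offset=4, physical=[A,B,C,D,G,F,E], logical=[G,F,E,A,B,C,D]
After op 6 (rotate(+1)): offset=5, physical=[A,B,C,D,G,F,E], logical=[F,E,A,B,C,D,G]

Answer: F,E,A,B,C,D,G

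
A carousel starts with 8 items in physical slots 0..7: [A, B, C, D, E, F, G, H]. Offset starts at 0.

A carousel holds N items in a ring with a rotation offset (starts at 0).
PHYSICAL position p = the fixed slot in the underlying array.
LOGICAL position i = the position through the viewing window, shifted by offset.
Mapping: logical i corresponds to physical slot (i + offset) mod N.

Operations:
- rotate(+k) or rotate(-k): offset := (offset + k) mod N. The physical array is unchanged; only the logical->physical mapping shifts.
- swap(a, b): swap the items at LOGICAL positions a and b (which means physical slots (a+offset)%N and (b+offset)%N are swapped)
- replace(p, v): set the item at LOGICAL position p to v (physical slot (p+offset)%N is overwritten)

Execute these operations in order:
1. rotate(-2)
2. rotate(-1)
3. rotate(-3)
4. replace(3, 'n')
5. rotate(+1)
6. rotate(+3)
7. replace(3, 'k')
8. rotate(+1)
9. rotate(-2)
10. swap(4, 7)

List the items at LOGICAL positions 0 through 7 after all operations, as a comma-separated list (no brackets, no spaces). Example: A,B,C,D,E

After op 1 (rotate(-2)): offset=6, physical=[A,B,C,D,E,F,G,H], logical=[G,H,A,B,C,D,E,F]
After op 2 (rotate(-1)): offset=5, physical=[A,B,C,D,E,F,G,H], logical=[F,G,H,A,B,C,D,E]
After op 3 (rotate(-3)): offset=2, physical=[A,B,C,D,E,F,G,H], logical=[C,D,E,F,G,H,A,B]
After op 4 (replace(3, 'n')): offset=2, physical=[A,B,C,D,E,n,G,H], logical=[C,D,E,n,G,H,A,B]
After op 5 (rotate(+1)): offset=3, physical=[A,B,C,D,E,n,G,H], logical=[D,E,n,G,H,A,B,C]
After op 6 (rotate(+3)): offset=6, physical=[A,B,C,D,E,n,G,H], logical=[G,H,A,B,C,D,E,n]
After op 7 (replace(3, 'k')): offset=6, physical=[A,k,C,D,E,n,G,H], logical=[G,H,A,k,C,D,E,n]
After op 8 (rotate(+1)): offset=7, physical=[A,k,C,D,E,n,G,H], logical=[H,A,k,C,D,E,n,G]
After op 9 (rotate(-2)): offset=5, physical=[A,k,C,D,E,n,G,H], logical=[n,G,H,A,k,C,D,E]
After op 10 (swap(4, 7)): offset=5, physical=[A,E,C,D,k,n,G,H], logical=[n,G,H,A,E,C,D,k]

Answer: n,G,H,A,E,C,D,k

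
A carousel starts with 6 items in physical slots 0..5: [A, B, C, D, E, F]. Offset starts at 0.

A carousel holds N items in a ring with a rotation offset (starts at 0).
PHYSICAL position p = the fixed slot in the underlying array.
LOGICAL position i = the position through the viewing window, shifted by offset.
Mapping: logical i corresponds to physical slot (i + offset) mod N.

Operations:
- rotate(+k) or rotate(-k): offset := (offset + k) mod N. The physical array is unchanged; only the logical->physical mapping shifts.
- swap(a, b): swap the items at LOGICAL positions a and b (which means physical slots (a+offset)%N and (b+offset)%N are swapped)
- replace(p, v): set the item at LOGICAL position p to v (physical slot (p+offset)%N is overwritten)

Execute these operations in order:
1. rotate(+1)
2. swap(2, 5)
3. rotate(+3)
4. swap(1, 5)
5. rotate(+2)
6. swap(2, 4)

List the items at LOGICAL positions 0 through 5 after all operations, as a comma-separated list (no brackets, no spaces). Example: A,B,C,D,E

After op 1 (rotate(+1)): offset=1, physical=[A,B,C,D,E,F], logical=[B,C,D,E,F,A]
After op 2 (swap(2, 5)): offset=1, physical=[D,B,C,A,E,F], logical=[B,C,A,E,F,D]
After op 3 (rotate(+3)): offset=4, physical=[D,B,C,A,E,F], logical=[E,F,D,B,C,A]
After op 4 (swap(1, 5)): offset=4, physical=[D,B,C,F,E,A], logical=[E,A,D,B,C,F]
After op 5 (rotate(+2)): offset=0, physical=[D,B,C,F,E,A], logical=[D,B,C,F,E,A]
After op 6 (swap(2, 4)): offset=0, physical=[D,B,E,F,C,A], logical=[D,B,E,F,C,A]

Answer: D,B,E,F,C,A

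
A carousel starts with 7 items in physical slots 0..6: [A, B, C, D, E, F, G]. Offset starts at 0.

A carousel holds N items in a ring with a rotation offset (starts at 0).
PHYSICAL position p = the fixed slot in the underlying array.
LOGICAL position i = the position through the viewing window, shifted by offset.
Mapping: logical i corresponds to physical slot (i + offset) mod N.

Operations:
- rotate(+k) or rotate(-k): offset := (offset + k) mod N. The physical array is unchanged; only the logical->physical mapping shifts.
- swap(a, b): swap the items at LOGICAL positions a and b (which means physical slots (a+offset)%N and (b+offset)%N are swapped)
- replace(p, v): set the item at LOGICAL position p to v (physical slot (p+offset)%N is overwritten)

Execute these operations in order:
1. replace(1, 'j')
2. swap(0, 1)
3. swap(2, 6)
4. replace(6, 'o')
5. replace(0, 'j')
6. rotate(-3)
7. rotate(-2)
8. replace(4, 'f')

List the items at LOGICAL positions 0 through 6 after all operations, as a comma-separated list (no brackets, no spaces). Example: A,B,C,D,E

Answer: G,D,E,F,f,j,A

Derivation:
After op 1 (replace(1, 'j')): offset=0, physical=[A,j,C,D,E,F,G], logical=[A,j,C,D,E,F,G]
After op 2 (swap(0, 1)): offset=0, physical=[j,A,C,D,E,F,G], logical=[j,A,C,D,E,F,G]
After op 3 (swap(2, 6)): offset=0, physical=[j,A,G,D,E,F,C], logical=[j,A,G,D,E,F,C]
After op 4 (replace(6, 'o')): offset=0, physical=[j,A,G,D,E,F,o], logical=[j,A,G,D,E,F,o]
After op 5 (replace(0, 'j')): offset=0, physical=[j,A,G,D,E,F,o], logical=[j,A,G,D,E,F,o]
After op 6 (rotate(-3)): offset=4, physical=[j,A,G,D,E,F,o], logical=[E,F,o,j,A,G,D]
After op 7 (rotate(-2)): offset=2, physical=[j,A,G,D,E,F,o], logical=[G,D,E,F,o,j,A]
After op 8 (replace(4, 'f')): offset=2, physical=[j,A,G,D,E,F,f], logical=[G,D,E,F,f,j,A]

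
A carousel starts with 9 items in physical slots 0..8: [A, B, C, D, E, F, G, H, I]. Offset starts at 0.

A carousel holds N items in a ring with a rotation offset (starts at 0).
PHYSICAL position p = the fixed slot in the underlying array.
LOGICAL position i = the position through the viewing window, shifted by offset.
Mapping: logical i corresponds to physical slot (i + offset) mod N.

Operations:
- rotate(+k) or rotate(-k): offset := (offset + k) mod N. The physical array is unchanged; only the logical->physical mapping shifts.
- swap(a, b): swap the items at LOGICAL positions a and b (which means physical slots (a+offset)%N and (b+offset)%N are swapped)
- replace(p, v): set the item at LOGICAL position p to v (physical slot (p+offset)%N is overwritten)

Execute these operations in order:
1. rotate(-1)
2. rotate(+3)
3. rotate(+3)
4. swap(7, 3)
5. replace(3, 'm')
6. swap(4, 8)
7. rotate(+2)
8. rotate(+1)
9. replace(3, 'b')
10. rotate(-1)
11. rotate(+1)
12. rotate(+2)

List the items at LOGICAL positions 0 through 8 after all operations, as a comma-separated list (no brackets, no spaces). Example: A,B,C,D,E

After op 1 (rotate(-1)): offset=8, physical=[A,B,C,D,E,F,G,H,I], logical=[I,A,B,C,D,E,F,G,H]
After op 2 (rotate(+3)): offset=2, physical=[A,B,C,D,E,F,G,H,I], logical=[C,D,E,F,G,H,I,A,B]
After op 3 (rotate(+3)): offset=5, physical=[A,B,C,D,E,F,G,H,I], logical=[F,G,H,I,A,B,C,D,E]
After op 4 (swap(7, 3)): offset=5, physical=[A,B,C,I,E,F,G,H,D], logical=[F,G,H,D,A,B,C,I,E]
After op 5 (replace(3, 'm')): offset=5, physical=[A,B,C,I,E,F,G,H,m], logical=[F,G,H,m,A,B,C,I,E]
After op 6 (swap(4, 8)): offset=5, physical=[E,B,C,I,A,F,G,H,m], logical=[F,G,H,m,E,B,C,I,A]
After op 7 (rotate(+2)): offset=7, physical=[E,B,C,I,A,F,G,H,m], logical=[H,m,E,B,C,I,A,F,G]
After op 8 (rotate(+1)): offset=8, physical=[E,B,C,I,A,F,G,H,m], logical=[m,E,B,C,I,A,F,G,H]
After op 9 (replace(3, 'b')): offset=8, physical=[E,B,b,I,A,F,G,H,m], logical=[m,E,B,b,I,A,F,G,H]
After op 10 (rotate(-1)): offset=7, physical=[E,B,b,I,A,F,G,H,m], logical=[H,m,E,B,b,I,A,F,G]
After op 11 (rotate(+1)): offset=8, physical=[E,B,b,I,A,F,G,H,m], logical=[m,E,B,b,I,A,F,G,H]
After op 12 (rotate(+2)): offset=1, physical=[E,B,b,I,A,F,G,H,m], logical=[B,b,I,A,F,G,H,m,E]

Answer: B,b,I,A,F,G,H,m,E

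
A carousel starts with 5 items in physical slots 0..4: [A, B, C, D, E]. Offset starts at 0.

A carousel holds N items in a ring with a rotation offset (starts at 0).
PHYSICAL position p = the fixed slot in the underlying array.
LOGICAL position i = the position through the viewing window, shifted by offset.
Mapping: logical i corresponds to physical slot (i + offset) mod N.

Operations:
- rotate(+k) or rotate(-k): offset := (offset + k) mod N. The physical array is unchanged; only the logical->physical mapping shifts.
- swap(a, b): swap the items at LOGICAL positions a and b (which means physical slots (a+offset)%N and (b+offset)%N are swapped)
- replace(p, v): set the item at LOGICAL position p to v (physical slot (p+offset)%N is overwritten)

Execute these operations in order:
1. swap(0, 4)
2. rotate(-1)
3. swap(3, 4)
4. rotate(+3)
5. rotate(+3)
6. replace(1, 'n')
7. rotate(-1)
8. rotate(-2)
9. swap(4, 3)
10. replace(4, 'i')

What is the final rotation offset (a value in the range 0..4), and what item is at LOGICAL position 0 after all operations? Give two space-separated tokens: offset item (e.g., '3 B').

After op 1 (swap(0, 4)): offset=0, physical=[E,B,C,D,A], logical=[E,B,C,D,A]
After op 2 (rotate(-1)): offset=4, physical=[E,B,C,D,A], logical=[A,E,B,C,D]
After op 3 (swap(3, 4)): offset=4, physical=[E,B,D,C,A], logical=[A,E,B,D,C]
After op 4 (rotate(+3)): offset=2, physical=[E,B,D,C,A], logical=[D,C,A,E,B]
After op 5 (rotate(+3)): offset=0, physical=[E,B,D,C,A], logical=[E,B,D,C,A]
After op 6 (replace(1, 'n')): offset=0, physical=[E,n,D,C,A], logical=[E,n,D,C,A]
After op 7 (rotate(-1)): offset=4, physical=[E,n,D,C,A], logical=[A,E,n,D,C]
After op 8 (rotate(-2)): offset=2, physical=[E,n,D,C,A], logical=[D,C,A,E,n]
After op 9 (swap(4, 3)): offset=2, physical=[n,E,D,C,A], logical=[D,C,A,n,E]
After op 10 (replace(4, 'i')): offset=2, physical=[n,i,D,C,A], logical=[D,C,A,n,i]

Answer: 2 D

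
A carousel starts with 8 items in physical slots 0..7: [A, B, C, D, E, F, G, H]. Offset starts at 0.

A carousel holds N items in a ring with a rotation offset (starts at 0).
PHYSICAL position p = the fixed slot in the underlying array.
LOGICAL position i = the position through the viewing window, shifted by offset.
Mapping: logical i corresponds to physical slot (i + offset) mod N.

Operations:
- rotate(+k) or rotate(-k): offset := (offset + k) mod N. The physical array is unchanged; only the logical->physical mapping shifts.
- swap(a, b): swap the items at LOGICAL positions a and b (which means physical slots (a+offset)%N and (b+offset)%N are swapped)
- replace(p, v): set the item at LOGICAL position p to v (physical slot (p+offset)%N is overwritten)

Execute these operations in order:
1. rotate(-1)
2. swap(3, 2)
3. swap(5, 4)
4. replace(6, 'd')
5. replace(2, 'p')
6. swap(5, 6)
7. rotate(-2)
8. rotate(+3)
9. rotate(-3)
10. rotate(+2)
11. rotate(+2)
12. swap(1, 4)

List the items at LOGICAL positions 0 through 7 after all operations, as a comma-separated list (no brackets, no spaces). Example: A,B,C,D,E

After op 1 (rotate(-1)): offset=7, physical=[A,B,C,D,E,F,G,H], logical=[H,A,B,C,D,E,F,G]
After op 2 (swap(3, 2)): offset=7, physical=[A,C,B,D,E,F,G,H], logical=[H,A,C,B,D,E,F,G]
After op 3 (swap(5, 4)): offset=7, physical=[A,C,B,E,D,F,G,H], logical=[H,A,C,B,E,D,F,G]
After op 4 (replace(6, 'd')): offset=7, physical=[A,C,B,E,D,d,G,H], logical=[H,A,C,B,E,D,d,G]
After op 5 (replace(2, 'p')): offset=7, physical=[A,p,B,E,D,d,G,H], logical=[H,A,p,B,E,D,d,G]
After op 6 (swap(5, 6)): offset=7, physical=[A,p,B,E,d,D,G,H], logical=[H,A,p,B,E,d,D,G]
After op 7 (rotate(-2)): offset=5, physical=[A,p,B,E,d,D,G,H], logical=[D,G,H,A,p,B,E,d]
After op 8 (rotate(+3)): offset=0, physical=[A,p,B,E,d,D,G,H], logical=[A,p,B,E,d,D,G,H]
After op 9 (rotate(-3)): offset=5, physical=[A,p,B,E,d,D,G,H], logical=[D,G,H,A,p,B,E,d]
After op 10 (rotate(+2)): offset=7, physical=[A,p,B,E,d,D,G,H], logical=[H,A,p,B,E,d,D,G]
After op 11 (rotate(+2)): offset=1, physical=[A,p,B,E,d,D,G,H], logical=[p,B,E,d,D,G,H,A]
After op 12 (swap(1, 4)): offset=1, physical=[A,p,D,E,d,B,G,H], logical=[p,D,E,d,B,G,H,A]

Answer: p,D,E,d,B,G,H,A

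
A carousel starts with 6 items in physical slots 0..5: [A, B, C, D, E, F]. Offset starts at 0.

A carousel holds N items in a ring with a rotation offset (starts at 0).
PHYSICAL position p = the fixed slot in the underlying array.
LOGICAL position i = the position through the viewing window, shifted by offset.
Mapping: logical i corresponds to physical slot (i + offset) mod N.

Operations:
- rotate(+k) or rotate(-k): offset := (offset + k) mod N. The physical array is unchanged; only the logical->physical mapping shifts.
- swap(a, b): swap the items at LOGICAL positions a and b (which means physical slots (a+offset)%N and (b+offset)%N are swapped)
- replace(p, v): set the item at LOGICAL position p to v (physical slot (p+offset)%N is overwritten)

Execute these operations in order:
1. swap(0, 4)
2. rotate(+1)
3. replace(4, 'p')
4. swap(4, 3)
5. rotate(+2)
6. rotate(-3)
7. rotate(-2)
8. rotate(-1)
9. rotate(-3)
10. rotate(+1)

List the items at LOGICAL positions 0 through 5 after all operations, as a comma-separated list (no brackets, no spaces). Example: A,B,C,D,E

After op 1 (swap(0, 4)): offset=0, physical=[E,B,C,D,A,F], logical=[E,B,C,D,A,F]
After op 2 (rotate(+1)): offset=1, physical=[E,B,C,D,A,F], logical=[B,C,D,A,F,E]
After op 3 (replace(4, 'p')): offset=1, physical=[E,B,C,D,A,p], logical=[B,C,D,A,p,E]
After op 4 (swap(4, 3)): offset=1, physical=[E,B,C,D,p,A], logical=[B,C,D,p,A,E]
After op 5 (rotate(+2)): offset=3, physical=[E,B,C,D,p,A], logical=[D,p,A,E,B,C]
After op 6 (rotate(-3)): offset=0, physical=[E,B,C,D,p,A], logical=[E,B,C,D,p,A]
After op 7 (rotate(-2)): offset=4, physical=[E,B,C,D,p,A], logical=[p,A,E,B,C,D]
After op 8 (rotate(-1)): offset=3, physical=[E,B,C,D,p,A], logical=[D,p,A,E,B,C]
After op 9 (rotate(-3)): offset=0, physical=[E,B,C,D,p,A], logical=[E,B,C,D,p,A]
After op 10 (rotate(+1)): offset=1, physical=[E,B,C,D,p,A], logical=[B,C,D,p,A,E]

Answer: B,C,D,p,A,E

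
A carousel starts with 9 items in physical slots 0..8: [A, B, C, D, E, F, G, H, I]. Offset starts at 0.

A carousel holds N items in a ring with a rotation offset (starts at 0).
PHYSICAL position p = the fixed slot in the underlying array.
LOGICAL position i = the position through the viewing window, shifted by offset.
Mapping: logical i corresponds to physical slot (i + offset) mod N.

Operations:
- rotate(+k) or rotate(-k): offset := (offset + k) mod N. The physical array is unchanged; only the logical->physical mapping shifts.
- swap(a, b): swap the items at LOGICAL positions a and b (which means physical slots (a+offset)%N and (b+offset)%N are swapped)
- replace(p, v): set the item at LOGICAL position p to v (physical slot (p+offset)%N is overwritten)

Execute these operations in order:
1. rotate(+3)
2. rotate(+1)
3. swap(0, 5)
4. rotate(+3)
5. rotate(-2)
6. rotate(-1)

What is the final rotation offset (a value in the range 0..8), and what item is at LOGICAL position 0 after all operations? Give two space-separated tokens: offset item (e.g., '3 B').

Answer: 4 A

Derivation:
After op 1 (rotate(+3)): offset=3, physical=[A,B,C,D,E,F,G,H,I], logical=[D,E,F,G,H,I,A,B,C]
After op 2 (rotate(+1)): offset=4, physical=[A,B,C,D,E,F,G,H,I], logical=[E,F,G,H,I,A,B,C,D]
After op 3 (swap(0, 5)): offset=4, physical=[E,B,C,D,A,F,G,H,I], logical=[A,F,G,H,I,E,B,C,D]
After op 4 (rotate(+3)): offset=7, physical=[E,B,C,D,A,F,G,H,I], logical=[H,I,E,B,C,D,A,F,G]
After op 5 (rotate(-2)): offset=5, physical=[E,B,C,D,A,F,G,H,I], logical=[F,G,H,I,E,B,C,D,A]
After op 6 (rotate(-1)): offset=4, physical=[E,B,C,D,A,F,G,H,I], logical=[A,F,G,H,I,E,B,C,D]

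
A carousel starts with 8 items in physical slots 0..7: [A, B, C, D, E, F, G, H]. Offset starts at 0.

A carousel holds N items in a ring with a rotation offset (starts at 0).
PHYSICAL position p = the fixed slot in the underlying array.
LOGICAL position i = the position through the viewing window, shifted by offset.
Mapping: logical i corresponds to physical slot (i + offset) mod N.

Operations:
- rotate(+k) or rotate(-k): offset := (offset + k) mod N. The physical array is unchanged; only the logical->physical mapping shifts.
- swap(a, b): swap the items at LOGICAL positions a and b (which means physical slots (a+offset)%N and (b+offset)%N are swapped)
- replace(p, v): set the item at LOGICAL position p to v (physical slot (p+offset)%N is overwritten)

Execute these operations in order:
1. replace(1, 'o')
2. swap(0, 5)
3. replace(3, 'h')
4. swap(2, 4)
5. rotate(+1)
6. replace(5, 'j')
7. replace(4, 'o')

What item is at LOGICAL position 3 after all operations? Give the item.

After op 1 (replace(1, 'o')): offset=0, physical=[A,o,C,D,E,F,G,H], logical=[A,o,C,D,E,F,G,H]
After op 2 (swap(0, 5)): offset=0, physical=[F,o,C,D,E,A,G,H], logical=[F,o,C,D,E,A,G,H]
After op 3 (replace(3, 'h')): offset=0, physical=[F,o,C,h,E,A,G,H], logical=[F,o,C,h,E,A,G,H]
After op 4 (swap(2, 4)): offset=0, physical=[F,o,E,h,C,A,G,H], logical=[F,o,E,h,C,A,G,H]
After op 5 (rotate(+1)): offset=1, physical=[F,o,E,h,C,A,G,H], logical=[o,E,h,C,A,G,H,F]
After op 6 (replace(5, 'j')): offset=1, physical=[F,o,E,h,C,A,j,H], logical=[o,E,h,C,A,j,H,F]
After op 7 (replace(4, 'o')): offset=1, physical=[F,o,E,h,C,o,j,H], logical=[o,E,h,C,o,j,H,F]

Answer: C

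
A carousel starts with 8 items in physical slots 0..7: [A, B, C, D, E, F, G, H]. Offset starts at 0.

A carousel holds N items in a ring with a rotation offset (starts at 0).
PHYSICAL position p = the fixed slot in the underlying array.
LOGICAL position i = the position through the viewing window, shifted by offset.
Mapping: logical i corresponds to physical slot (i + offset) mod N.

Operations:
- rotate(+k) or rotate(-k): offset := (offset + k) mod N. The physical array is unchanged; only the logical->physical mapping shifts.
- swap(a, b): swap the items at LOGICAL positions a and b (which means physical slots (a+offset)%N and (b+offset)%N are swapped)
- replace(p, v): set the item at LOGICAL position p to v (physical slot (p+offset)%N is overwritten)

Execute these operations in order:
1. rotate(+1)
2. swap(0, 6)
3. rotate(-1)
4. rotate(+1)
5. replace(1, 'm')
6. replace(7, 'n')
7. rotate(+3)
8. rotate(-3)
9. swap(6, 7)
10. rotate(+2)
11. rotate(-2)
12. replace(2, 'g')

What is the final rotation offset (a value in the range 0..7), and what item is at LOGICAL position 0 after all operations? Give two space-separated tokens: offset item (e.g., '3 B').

Answer: 1 H

Derivation:
After op 1 (rotate(+1)): offset=1, physical=[A,B,C,D,E,F,G,H], logical=[B,C,D,E,F,G,H,A]
After op 2 (swap(0, 6)): offset=1, physical=[A,H,C,D,E,F,G,B], logical=[H,C,D,E,F,G,B,A]
After op 3 (rotate(-1)): offset=0, physical=[A,H,C,D,E,F,G,B], logical=[A,H,C,D,E,F,G,B]
After op 4 (rotate(+1)): offset=1, physical=[A,H,C,D,E,F,G,B], logical=[H,C,D,E,F,G,B,A]
After op 5 (replace(1, 'm')): offset=1, physical=[A,H,m,D,E,F,G,B], logical=[H,m,D,E,F,G,B,A]
After op 6 (replace(7, 'n')): offset=1, physical=[n,H,m,D,E,F,G,B], logical=[H,m,D,E,F,G,B,n]
After op 7 (rotate(+3)): offset=4, physical=[n,H,m,D,E,F,G,B], logical=[E,F,G,B,n,H,m,D]
After op 8 (rotate(-3)): offset=1, physical=[n,H,m,D,E,F,G,B], logical=[H,m,D,E,F,G,B,n]
After op 9 (swap(6, 7)): offset=1, physical=[B,H,m,D,E,F,G,n], logical=[H,m,D,E,F,G,n,B]
After op 10 (rotate(+2)): offset=3, physical=[B,H,m,D,E,F,G,n], logical=[D,E,F,G,n,B,H,m]
After op 11 (rotate(-2)): offset=1, physical=[B,H,m,D,E,F,G,n], logical=[H,m,D,E,F,G,n,B]
After op 12 (replace(2, 'g')): offset=1, physical=[B,H,m,g,E,F,G,n], logical=[H,m,g,E,F,G,n,B]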